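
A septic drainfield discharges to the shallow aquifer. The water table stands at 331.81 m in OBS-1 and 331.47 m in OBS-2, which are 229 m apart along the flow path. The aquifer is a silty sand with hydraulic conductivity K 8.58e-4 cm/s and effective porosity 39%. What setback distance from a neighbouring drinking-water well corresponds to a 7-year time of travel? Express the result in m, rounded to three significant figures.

Hydraulic gradient i = (331.81 − 331.47) / 229 = 0.34 / 229 = 0.001485
K = 8.58e-4 cm/s × 864 = 0.7413 m/d
Specific discharge q = 0.7413 × 0.001485 = 0.001101 m/d
v_s = q/n_e = 0.001101/0.39 = 0.002822 m/d
T = 7 yr × 365 = 2555 d
L = v × T = 0.002822 × 2555 = 7.211 m

7.21 m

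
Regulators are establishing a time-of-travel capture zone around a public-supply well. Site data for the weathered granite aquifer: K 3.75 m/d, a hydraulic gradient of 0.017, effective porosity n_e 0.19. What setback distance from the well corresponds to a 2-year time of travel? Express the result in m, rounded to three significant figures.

245 m

q = Ki = 3.75 × 0.017 = 0.06375 m/d
v = Ki/n = 3.75·0.017/0.19 = 0.3355 m/d
T = 2 yr × 365 = 730 d
L = v × T = 0.3355 × 730 = 244.9 m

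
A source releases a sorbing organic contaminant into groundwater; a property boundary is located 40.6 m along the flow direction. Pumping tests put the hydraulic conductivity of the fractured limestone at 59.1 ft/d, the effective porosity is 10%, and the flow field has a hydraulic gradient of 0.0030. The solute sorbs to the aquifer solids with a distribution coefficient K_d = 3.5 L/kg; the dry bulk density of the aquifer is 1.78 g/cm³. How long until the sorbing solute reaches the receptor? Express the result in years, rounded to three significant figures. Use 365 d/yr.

K = 59.1 ft/d × 0.3048 = 18.01 m/d
Darcy flux q = K·i = 18.01 × 0.0030 = 0.05404 m/d
v_s = q/n_e = 0.05404/0.10 = 0.5404 m/d
Retardation R = 1 + ρ_b·K_d/n = 1 + 1.78×3.5/0.10 = 63.30
Contaminant velocity v_c = v/R = 0.5404/63.30 = 0.008537 m/d
t = L/v_c = 40.6/0.008537 = 4756 d
   = 4756/365 = 13.0 yr

13.0 years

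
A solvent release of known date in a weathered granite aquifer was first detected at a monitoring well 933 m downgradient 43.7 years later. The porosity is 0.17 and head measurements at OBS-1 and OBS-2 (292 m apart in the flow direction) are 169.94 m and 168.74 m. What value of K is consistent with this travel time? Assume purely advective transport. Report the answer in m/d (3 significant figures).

2.42 m/d

Hydraulic gradient i = (169.94 − 168.74) / 292 = 1.20 / 292 = 0.004110
t = 43.7 years = 15950 d
v = L / t = 933 / 15950 = 0.05849 m/d
K = v · n / i = 0.05849 × 0.17 / 0.004110 = 2.42 m/d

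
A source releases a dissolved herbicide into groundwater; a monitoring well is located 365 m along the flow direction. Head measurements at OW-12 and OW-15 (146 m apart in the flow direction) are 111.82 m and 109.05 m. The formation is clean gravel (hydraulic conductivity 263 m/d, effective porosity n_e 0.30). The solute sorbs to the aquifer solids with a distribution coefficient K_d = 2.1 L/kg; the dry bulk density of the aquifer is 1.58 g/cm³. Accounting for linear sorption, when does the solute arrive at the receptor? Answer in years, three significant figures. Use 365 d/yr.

0.725 years

Hydraulic gradient i = (111.82 − 109.05) / 146 = 2.77 / 146 = 0.01897
Darcy flux q = K·i = 263 × 0.01897 = 4.990 m/d
Average linear velocity = 4.990 / 0.30 = 16.63 m/d
Retardation R = 1 + ρ_b·K_d/n = 1 + 1.58×2.1/0.30 = 12.06
Contaminant velocity v_c = v/R = 16.63/12.06 = 1.379 m/d
t = L/v_c = 365/1.379 = 264.7 d
   = 264.7/365 = 0.725 yr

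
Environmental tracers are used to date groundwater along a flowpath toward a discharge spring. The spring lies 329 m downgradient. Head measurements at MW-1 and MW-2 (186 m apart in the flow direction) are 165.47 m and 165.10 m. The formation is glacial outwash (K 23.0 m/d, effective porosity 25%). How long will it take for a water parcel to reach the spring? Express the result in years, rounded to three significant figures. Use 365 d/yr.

4.93 years

Hydraulic gradient i = (165.47 − 165.10) / 186 = 0.37 / 186 = 0.001989
Darcy flux q = K·i = 23.0 × 0.001989 = 0.04575 m/d
v_s = q/n_e = 0.04575/0.25 = 0.1830 m/d
t = L / v = 329 / 0.1830 = 1798 d
   = 1798 / 365 = 4.93 yr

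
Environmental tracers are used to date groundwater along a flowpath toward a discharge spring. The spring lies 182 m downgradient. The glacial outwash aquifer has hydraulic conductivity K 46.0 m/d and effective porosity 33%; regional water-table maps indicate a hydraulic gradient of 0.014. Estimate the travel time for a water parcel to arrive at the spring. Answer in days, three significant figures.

93.3 days

Specific discharge q = 46.0 × 0.014 = 0.6440 m/d
v_s = q/n_e = 0.6440/0.33 = 1.952 m/d
t = L / v = 182 / 1.952 = 93.26 d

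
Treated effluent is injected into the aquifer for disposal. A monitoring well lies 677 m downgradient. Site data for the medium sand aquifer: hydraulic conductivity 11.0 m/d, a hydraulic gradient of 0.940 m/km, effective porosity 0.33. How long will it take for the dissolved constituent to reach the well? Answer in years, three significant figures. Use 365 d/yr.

59.2 years

Specific discharge q = 11.0 × 9.4e-4 = 0.01034 m/d
v_s = q/n_e = 0.01034/0.33 = 0.03133 m/d
t = L / v = 677 / 0.03133 = 21610 d
   = 21610 / 365 = 59.2 yr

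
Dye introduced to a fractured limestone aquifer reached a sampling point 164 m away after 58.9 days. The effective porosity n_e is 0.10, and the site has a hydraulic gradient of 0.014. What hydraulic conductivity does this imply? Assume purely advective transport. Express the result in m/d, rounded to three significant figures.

v = L / t = 164 / 58.9 = 2.784 m/d
K = v · n / i = 2.784 × 0.10 / 0.014 = 19.9 m/d

19.9 m/d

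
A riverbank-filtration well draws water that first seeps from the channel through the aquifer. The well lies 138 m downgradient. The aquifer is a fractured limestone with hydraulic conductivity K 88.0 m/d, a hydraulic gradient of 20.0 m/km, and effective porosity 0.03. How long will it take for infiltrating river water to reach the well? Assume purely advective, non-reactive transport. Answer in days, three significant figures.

2.35 days

q = Ki = 88.0 × 0.020 = 1.760 m/d
v_s = q/n_e = 1.760/0.03 = 58.67 m/d
t = L / v = 138 / 58.67 = 2.352 d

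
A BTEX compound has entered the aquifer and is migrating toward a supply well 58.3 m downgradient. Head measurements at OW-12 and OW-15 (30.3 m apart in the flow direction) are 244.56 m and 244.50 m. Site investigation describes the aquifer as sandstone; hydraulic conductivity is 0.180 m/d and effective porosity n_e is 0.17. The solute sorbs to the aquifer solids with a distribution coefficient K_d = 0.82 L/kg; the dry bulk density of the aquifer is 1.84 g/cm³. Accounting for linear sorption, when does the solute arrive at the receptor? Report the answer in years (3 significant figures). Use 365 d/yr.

752 years

Hydraulic gradient i = (244.56 − 244.50) / 30.3 = 0.06 / 30.3 = 0.001980
q = Ki = 0.180 × 0.001980 = 3.564e-4 m/d
Average linear velocity = 3.564e-4 / 0.17 = 0.002097 m/d
Retardation R = 1 + ρ_b·K_d/n = 1 + 1.84×0.82/0.17 = 9.875
Contaminant velocity v_c = v/R = 0.002097/9.875 = 2.123e-4 m/d
t = L/v_c = 58.3/2.123e-4 = 274600 d
   = 274600/365 = 752 yr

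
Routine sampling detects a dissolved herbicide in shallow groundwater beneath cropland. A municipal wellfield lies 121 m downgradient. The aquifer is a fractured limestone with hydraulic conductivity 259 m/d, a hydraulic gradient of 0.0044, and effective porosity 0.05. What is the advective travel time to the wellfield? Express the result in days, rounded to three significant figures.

Specific discharge q = 259 × 0.0044 = 1.140 m/d
Average linear velocity = 1.140 / 0.05 = 22.79 m/d
t = L / v = 121 / 22.79 = 5.309 d

5.31 days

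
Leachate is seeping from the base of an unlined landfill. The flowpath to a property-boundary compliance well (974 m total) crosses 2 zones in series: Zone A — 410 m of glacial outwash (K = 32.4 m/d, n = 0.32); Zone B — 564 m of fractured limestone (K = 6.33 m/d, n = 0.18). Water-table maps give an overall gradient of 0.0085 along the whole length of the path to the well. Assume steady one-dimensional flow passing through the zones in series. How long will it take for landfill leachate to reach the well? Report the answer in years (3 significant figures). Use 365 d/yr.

For zones in series the flux q is common to all zones; the equivalent conductivity is the harmonic (thickness-weighted) mean, K_eq = L_total / Σ(L_j/K_j).
Σ(L/K) = 410/32.4 + 564/6.33 = 12.65 + 89.10 = 101.8 d
K_eq = L_total / Σ(L/K) = 974 / 101.8 = 9.572 m/d
q = K_eq · i = 9.572 × 0.0085 = 0.08136 m/d (same in every zone)
Zone A: v = q/n = 0.08136/0.32 = 0.2543 m/d → t_A = 410/0.2543 = 1613 d
Zone B: v = q/n = 0.08136/0.18 = 0.4520 m/d → t_B = 564/0.4520 = 1248 d
Total t = 1613 + 1248 = 2860 d
   = 2860 / 365 = 7.84 yr

7.84 years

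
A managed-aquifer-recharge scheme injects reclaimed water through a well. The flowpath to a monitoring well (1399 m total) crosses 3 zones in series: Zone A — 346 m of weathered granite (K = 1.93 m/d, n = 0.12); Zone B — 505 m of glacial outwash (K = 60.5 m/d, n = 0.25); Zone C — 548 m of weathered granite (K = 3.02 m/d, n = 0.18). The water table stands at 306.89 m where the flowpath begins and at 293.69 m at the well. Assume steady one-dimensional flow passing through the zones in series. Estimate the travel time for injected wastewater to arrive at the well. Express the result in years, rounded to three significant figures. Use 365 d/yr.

Total head drop ΔH = 306.89 − 293.69 = 13.20 m
Continuity: the same q passes through each zone, so ΔH = q·Σ(L_j/K_j) — the zones act as resistances in series.
Σ(L/K) = 346/1.93 + 505/60.5 + 548/3.02 = 179.3 + 8.347 + 181.5 = 369.1 d
q = ΔH / Σ(L/K) = 13.20 / 369.1 = 0.03576 m/d (same in every zone)
Zone A: v = q/n = 0.03576/0.12 = 0.2980 m/d → t_A = 346/0.2980 = 1161 d
Zone B: v = q/n = 0.03576/0.25 = 0.1431 m/d → t_B = 505/0.1431 = 3530 d
Zone C: v = q/n = 0.03576/0.18 = 0.1987 m/d → t_C = 548/0.1987 = 2758 d
Total t = 1161 + 3530 + 2758 = 7449 d
   = 7449 / 365 = 20.4 yr

20.4 years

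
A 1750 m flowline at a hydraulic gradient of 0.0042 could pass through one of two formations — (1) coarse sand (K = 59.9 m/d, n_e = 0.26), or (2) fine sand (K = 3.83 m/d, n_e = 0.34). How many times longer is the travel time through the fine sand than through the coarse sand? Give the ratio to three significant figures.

20.5

Unit 1 (coarse sand): v = 59.9×0.0042/0.26 = 0.9676 m/d, t = 1750/0.9676 = 1809 d
Unit 2 (fine sand): v = 3.83×0.0042/0.34 = 0.04731 m/d, t = 1750/0.04731 = 36990 d
t(fine sand) / t(coarse sand) = 36990/1809 = 20.5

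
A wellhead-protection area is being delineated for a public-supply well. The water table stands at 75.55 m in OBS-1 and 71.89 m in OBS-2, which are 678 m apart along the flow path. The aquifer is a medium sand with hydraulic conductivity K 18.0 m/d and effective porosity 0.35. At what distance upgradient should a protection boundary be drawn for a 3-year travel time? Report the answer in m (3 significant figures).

304 m

Hydraulic gradient i = (75.55 − 71.89) / 678 = 3.66 / 678 = 0.005398
q = Ki = 18.0 × 0.005398 = 0.09717 m/d
Average linear velocity = 0.09717 / 0.35 = 0.2776 m/d
T = 3 yr × 365 = 1095 d
L = v × T = 0.2776 × 1095 = 304.0 m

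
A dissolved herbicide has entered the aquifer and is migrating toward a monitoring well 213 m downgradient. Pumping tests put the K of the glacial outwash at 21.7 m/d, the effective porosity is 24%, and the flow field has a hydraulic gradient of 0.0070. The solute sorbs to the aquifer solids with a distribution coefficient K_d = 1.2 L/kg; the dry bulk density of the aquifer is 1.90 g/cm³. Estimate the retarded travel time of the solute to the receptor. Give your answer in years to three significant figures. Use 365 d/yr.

Darcy flux q = K·i = 21.7 × 0.0070 = 0.1519 m/d
Seepage velocity v = q / n = 0.1519 / 0.24 = 0.6329 m/d
Retardation R = 1 + ρ_b·K_d/n = 1 + 1.90×1.2/0.24 = 10.50
Contaminant velocity v_c = v/R = 0.6329/10.50 = 0.06028 m/d
t = L/v_c = 213/0.06028 = 3534 d
   = 3534/365 = 9.68 yr

9.68 years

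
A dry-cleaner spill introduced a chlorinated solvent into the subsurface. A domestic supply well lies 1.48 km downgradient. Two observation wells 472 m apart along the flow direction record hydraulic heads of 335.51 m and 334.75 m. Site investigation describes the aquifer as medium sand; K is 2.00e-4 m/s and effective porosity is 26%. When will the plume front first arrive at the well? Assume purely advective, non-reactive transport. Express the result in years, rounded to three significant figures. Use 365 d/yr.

37.9 years

Hydraulic gradient i = (335.51 − 334.75) / 472 = 0.76 / 472 = 0.001610
K = 2.00e-4 m/s × 86400 s/d = 17.28 m/d
q = Ki = 17.28 × 0.001610 = 0.02782 m/d
v_s = q/n_e = 0.02782/0.26 = 0.1070 m/d
L = 1.48 km = 1480 m
t = L / v = 1480 / 0.1070 = 13830 d
   = 13830 / 365 = 37.9 yr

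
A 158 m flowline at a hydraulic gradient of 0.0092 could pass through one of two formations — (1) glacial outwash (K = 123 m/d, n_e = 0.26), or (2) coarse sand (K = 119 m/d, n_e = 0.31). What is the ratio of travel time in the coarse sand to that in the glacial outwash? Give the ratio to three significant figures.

Unit 1 (glacial outwash): v = 123×0.0092/0.26 = 4.352 m/d, t = 158/4.352 = 36.30 d
Unit 2 (coarse sand): v = 119×0.0092/0.31 = 3.532 m/d, t = 158/3.532 = 44.74 d
t(coarse sand) / t(glacial outwash) = 44.74/36.30 = 1.23

1.23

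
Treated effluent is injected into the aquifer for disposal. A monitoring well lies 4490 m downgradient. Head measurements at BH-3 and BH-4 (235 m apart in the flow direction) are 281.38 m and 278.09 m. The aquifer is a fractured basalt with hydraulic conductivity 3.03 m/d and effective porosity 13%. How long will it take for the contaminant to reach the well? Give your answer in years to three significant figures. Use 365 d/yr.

37.7 years

Hydraulic gradient i = (281.38 − 278.09) / 235 = 3.29 / 235 = 0.01400
Darcy flux q = K·i = 3.03 × 0.01400 = 0.04242 m/d
v = Ki/n = 3.03·0.01400/0.13 = 0.3263 m/d
t = L / v = 4490 / 0.3263 = 13760 d
   = 13760 / 365 = 37.7 yr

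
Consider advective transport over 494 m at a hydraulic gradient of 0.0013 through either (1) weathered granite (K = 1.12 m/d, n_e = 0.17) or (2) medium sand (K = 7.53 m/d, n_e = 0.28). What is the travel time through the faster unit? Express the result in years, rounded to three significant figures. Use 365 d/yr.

38.7 years

Unit 1 (weathered granite): v = 1.12×0.0013/0.17 = 0.008565 m/d, t = 494/0.008565 = 57680 d
Unit 2 (medium sand): v = 7.53×0.0013/0.28 = 0.03496 m/d, t = 494/0.03496 = 14130 d
Faster: 14130 d / 365 = 38.7 yr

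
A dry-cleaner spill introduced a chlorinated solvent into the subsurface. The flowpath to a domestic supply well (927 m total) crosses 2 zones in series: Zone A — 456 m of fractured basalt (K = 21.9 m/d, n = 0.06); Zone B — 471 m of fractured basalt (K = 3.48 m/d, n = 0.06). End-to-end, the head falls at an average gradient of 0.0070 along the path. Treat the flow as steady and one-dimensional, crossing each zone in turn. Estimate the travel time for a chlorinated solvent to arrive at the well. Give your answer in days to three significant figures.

1340 days

For zones in series the flux q is common to all zones; the equivalent conductivity is the harmonic (thickness-weighted) mean, K_eq = L_total / Σ(L_j/K_j).
Σ(L/K) = 456/21.9 + 471/3.48 = 20.82 + 135.3 = 156.2 d
K_eq = L_total / Σ(L/K) = 927 / 156.2 = 5.936 m/d
q = K_eq · i = 5.936 × 0.0070 = 0.04155 m/d (same in every zone)
Zone A: v = q/n = 0.04155/0.06 = 0.6925 m/d → t_A = 456/0.6925 = 658.5 d
Zone B: v = q/n = 0.04155/0.06 = 0.6925 m/d → t_B = 471/0.6925 = 680.1 d
Total t = 658.5 + 680.1 = 1339 d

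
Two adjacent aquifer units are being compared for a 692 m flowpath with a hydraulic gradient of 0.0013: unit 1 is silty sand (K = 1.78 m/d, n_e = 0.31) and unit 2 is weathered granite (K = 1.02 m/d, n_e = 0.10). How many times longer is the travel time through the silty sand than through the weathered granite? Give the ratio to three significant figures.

1.78

Unit 1 (silty sand): v = 1.78×0.0013/0.31 = 0.007465 m/d, t = 692/0.007465 = 92710 d
Unit 2 (weathered granite): v = 1.02×0.0013/0.10 = 0.01326 m/d, t = 692/0.01326 = 52190 d
t(silty sand) / t(weathered granite) = 92710/52190 = 1.78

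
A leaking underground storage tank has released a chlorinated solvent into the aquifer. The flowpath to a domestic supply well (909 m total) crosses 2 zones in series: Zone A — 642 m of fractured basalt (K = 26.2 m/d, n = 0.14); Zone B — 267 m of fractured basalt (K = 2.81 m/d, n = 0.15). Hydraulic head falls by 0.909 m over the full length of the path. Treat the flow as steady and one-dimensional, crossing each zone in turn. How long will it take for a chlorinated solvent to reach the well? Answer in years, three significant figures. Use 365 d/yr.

Continuity: the same q passes through each zone, so ΔH = q·Σ(L_j/K_j) — the zones act as resistances in series.
Σ(L/K) = 642/26.2 + 267/2.81 = 24.50 + 95.02 = 119.5 d
q = ΔH / Σ(L/K) = 0.909 / 119.5 = 0.007605 m/d (same in every zone)
Zone A: v = q/n = 0.007605/0.14 = 0.05432 m/d → t_A = 642/0.05432 = 11820 d
Zone B: v = q/n = 0.007605/0.15 = 0.05070 m/d → t_B = 267/0.05070 = 5266 d
Total t = 11820 + 5266 = 17080 d
   = 17080 / 365 = 46.8 yr

46.8 years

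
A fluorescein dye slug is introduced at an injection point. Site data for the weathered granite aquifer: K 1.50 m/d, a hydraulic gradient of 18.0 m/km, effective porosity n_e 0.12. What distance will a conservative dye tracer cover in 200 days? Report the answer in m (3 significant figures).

45.0 m

q = Ki = 1.50 × 0.018 = 0.02700 m/d
Average linear velocity = 0.02700 / 0.12 = 0.2250 m/d
L = v × T = 0.2250 × 200 = 45.00 m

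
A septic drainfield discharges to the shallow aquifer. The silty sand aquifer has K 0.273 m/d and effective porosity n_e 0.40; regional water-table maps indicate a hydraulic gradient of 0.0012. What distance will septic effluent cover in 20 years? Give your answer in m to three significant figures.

Specific discharge q = 0.273 × 0.0012 = 3.276e-4 m/d
Seepage velocity v = q / n = 3.276e-4 / 0.40 = 8.190e-4 m/d
T = 20 yr × 365 = 7300 d
L = v × T = 8.190e-4 × 7300 = 5.979 m

5.98 m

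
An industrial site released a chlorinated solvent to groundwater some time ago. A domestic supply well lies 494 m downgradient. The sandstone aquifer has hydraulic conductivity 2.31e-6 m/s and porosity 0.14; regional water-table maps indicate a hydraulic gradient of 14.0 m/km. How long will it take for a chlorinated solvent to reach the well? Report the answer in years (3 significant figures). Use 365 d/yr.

67.8 years

K = 2.31e-6 m/s × 86400 s/d = 0.1996 m/d
Specific discharge q = 0.1996 × 0.014 = 0.002794 m/d
v_s = q/n_e = 0.002794/0.14 = 0.01996 m/d
t = L / v = 494 / 0.01996 = 24750 d
   = 24750 / 365 = 67.8 yr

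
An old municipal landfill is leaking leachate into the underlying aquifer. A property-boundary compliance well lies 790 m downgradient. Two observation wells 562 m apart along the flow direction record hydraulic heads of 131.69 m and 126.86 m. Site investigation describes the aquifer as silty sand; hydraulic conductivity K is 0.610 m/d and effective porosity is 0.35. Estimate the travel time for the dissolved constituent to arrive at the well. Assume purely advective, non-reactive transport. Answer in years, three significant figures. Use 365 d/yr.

144 years

Hydraulic gradient i = (131.69 − 126.86) / 562 = 4.83 / 562 = 0.008594
q = Ki = 0.610 × 0.008594 = 0.005243 m/d
Seepage velocity v = q / n = 0.005243 / 0.35 = 0.01498 m/d
t = L / v = 790 / 0.01498 = 52740 d
   = 52740 / 365 = 144 yr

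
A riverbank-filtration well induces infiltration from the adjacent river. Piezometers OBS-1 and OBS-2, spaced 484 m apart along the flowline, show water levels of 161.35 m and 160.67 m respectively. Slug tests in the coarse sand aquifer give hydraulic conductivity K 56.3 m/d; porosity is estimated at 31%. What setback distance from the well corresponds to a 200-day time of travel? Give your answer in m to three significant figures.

Hydraulic gradient i = (161.35 − 160.67) / 484 = 0.68 / 484 = 0.001405
Specific discharge q = 56.3 × 0.001405 = 0.07910 m/d
Average linear velocity = 0.07910 / 0.31 = 0.2552 m/d
L = v × T = 0.2552 × 200 = 51.03 m

51.0 m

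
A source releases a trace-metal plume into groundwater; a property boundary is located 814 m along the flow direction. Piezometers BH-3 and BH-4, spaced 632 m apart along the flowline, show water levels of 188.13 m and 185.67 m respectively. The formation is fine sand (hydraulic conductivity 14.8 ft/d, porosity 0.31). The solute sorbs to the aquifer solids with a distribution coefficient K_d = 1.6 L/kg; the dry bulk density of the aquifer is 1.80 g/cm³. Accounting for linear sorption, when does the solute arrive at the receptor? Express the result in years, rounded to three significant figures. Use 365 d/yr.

Hydraulic gradient i = (188.13 − 185.67) / 632 = 2.46 / 632 = 0.003892
K = 14.8 ft/d × 0.3048 = 4.511 m/d
Darcy flux q = K·i = 4.511 × 0.003892 = 0.01756 m/d
v_s = q/n_e = 0.01756/0.31 = 0.05664 m/d
Retardation R = 1 + ρ_b·K_d/n = 1 + 1.80×1.6/0.31 = 10.29
Contaminant velocity v_c = v/R = 0.05664/10.29 = 0.005504 m/d
t = L/v_c = 814/0.005504 = 147900 d
   = 147900/365 = 405 yr

405 years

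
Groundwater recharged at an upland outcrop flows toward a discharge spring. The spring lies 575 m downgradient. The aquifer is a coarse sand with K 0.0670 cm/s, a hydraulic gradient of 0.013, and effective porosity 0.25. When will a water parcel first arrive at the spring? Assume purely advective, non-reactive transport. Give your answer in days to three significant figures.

191 days

K = 0.0670 cm/s × 864 = 57.89 m/d
Specific discharge q = 57.89 × 0.013 = 0.7525 m/d
v_s = q/n_e = 0.7525/0.25 = 3.010 m/d
t = L / v = 575 / 3.010 = 191.0 d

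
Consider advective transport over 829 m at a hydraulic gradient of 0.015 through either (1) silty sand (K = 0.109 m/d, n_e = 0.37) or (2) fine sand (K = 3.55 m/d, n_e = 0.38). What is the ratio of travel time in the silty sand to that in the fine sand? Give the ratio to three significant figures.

31.7

Unit 1 (silty sand): v = 0.109×0.015/0.37 = 0.004419 m/d, t = 829/0.004419 = 187600 d
Unit 2 (fine sand): v = 3.55×0.015/0.38 = 0.1401 m/d, t = 829/0.1401 = 5916 d
t(silty sand) / t(fine sand) = 187600/5916 = 31.7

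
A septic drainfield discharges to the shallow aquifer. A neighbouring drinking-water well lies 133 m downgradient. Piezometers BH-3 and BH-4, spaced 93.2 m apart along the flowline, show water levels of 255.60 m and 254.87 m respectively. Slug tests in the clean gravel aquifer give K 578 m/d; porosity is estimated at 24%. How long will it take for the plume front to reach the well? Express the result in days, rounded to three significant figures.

7.05 days

Hydraulic gradient i = (255.60 − 254.87) / 93.2 = 0.73 / 93.2 = 0.007833
q = Ki = 578 × 0.007833 = 4.527 m/d
v_s = q/n_e = 4.527/0.24 = 18.86 m/d
t = L / v = 133 / 18.86 = 7.051 d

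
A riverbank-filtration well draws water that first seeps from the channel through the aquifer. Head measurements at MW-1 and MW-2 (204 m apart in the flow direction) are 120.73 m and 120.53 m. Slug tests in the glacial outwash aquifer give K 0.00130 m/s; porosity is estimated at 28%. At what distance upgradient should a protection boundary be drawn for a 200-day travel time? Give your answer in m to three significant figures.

Hydraulic gradient i = (120.73 − 120.53) / 204 = 0.20 / 204 = 9.804e-4
K = 0.00130 m/s × 86400 s/d = 112.3 m/d
Darcy flux q = K·i = 112.3 × 9.804e-4 = 0.1101 m/d
Seepage velocity v = q / n = 0.1101 / 0.28 = 0.3933 m/d
L = v × T = 0.3933 × 200 = 78.66 m

78.7 m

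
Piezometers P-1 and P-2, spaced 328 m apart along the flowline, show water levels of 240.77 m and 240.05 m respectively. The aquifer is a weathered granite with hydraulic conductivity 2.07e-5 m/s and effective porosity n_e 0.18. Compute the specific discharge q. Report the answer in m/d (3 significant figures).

0.00393 m/d

Hydraulic gradient i = (240.77 − 240.05) / 328 = 0.72 / 328 = 0.002195
K = 2.07e-5 m/s × 86400 s/d = 1.788 m/d
q = Ki = 1.788 × 0.002195 = 0.003926 m/d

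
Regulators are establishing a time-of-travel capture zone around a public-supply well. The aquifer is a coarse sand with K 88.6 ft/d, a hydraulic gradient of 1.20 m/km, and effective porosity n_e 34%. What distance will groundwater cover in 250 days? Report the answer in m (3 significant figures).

K = 88.6 ft/d × 0.3048 = 27.01 m/d
Darcy flux q = K·i = 27.01 × 0.0012 = 0.03241 m/d
Seepage velocity v = q / n = 0.03241 / 0.34 = 0.09531 m/d
L = v × T = 0.09531 × 250 = 23.83 m

23.8 m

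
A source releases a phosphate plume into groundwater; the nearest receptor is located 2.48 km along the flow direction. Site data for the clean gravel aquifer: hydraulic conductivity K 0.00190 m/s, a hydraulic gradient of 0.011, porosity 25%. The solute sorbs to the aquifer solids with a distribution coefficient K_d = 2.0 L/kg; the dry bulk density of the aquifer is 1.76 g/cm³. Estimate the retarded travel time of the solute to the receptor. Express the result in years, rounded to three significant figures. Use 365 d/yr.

K = 0.00190 m/s × 86400 s/d = 164.2 m/d
Darcy flux q = K·i = 164.2 × 0.011 = 1.806 m/d
Seepage velocity v = q / n = 1.806 / 0.25 = 7.223 m/d
Retardation R = 1 + ρ_b·K_d/n = 1 + 1.76×2.0/0.25 = 15.08
Contaminant velocity v_c = v/R = 7.223/15.08 = 0.4790 m/d
L = 2.48 km = 2480 m
t = L/v_c = 2480/0.4790 = 5178 d
   = 5178/365 = 14.2 yr

14.2 years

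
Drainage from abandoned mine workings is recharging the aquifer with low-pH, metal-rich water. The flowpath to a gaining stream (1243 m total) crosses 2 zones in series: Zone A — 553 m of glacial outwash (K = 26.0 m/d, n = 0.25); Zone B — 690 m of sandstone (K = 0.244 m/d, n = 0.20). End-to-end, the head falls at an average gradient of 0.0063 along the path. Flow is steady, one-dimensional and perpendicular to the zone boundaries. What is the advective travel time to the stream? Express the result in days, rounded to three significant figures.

Steady 1-D flow in series ⇒ the Darcy flux q is identical in every zone and the zone head losses add (resistances L/K in series).
Σ(L/K) = 553/26.0 + 690/0.244 = 21.27 + 2828 = 2849 d
K_eq = L_total / Σ(L/K) = 1243 / 2849 = 0.4363 m/d
q = K_eq · i = 0.4363 × 0.0063 = 0.002749 m/d (same in every zone)
Zone A: v = q/n = 0.002749/0.25 = 0.01099 m/d → t_A = 553/0.01099 = 50300 d
Zone B: v = q/n = 0.002749/0.20 = 0.01374 m/d → t_B = 690/0.01374 = 50210 d
Total t = 50300 + 50210 = 100500 d

101000 days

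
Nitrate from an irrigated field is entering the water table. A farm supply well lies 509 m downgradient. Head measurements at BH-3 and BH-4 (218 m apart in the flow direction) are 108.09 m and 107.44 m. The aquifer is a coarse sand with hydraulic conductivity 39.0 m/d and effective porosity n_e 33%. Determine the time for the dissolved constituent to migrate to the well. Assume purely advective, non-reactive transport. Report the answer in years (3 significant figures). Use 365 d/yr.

3.96 years

Hydraulic gradient i = (108.09 − 107.44) / 218 = 0.65 / 218 = 0.002982
Darcy flux q = K·i = 39.0 × 0.002982 = 0.1163 m/d
v = Ki/n = 39.0·0.002982/0.33 = 0.3524 m/d
t = L / v = 509 / 0.3524 = 1444 d
   = 1444 / 365 = 3.96 yr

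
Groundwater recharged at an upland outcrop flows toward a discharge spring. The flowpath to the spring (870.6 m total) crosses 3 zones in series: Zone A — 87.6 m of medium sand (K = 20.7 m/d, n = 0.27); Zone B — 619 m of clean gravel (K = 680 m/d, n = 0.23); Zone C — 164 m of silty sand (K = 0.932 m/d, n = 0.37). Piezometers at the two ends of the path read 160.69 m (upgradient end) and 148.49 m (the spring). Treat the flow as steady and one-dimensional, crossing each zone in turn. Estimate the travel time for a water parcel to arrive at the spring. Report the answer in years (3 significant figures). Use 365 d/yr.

9.22 years

Total head drop ΔH = 160.69 − 148.49 = 12.20 m
Steady 1-D flow in series ⇒ the Darcy flux q is identical in every zone and the zone head losses add (resistances L/K in series).
Σ(L/K) = 87.6/20.7 + 619/680 + 164/0.932 = 4.232 + 0.9103 + 176.0 = 181.1 d
q = ΔH / Σ(L/K) = 12.20 / 181.1 = 0.06736 m/d (same in every zone)
Zone A: v = q/n = 0.06736/0.27 = 0.2495 m/d → t_A = 87.6/0.2495 = 351.1 d
Zone B: v = q/n = 0.06736/0.23 = 0.2929 m/d → t_B = 619/0.2929 = 2113 d
Zone C: v = q/n = 0.06736/0.37 = 0.1821 m/d → t_C = 164/0.1821 = 900.8 d
Total t = 351.1 + 2113 + 900.8 = 3365 d
   = 3365 / 365 = 9.22 yr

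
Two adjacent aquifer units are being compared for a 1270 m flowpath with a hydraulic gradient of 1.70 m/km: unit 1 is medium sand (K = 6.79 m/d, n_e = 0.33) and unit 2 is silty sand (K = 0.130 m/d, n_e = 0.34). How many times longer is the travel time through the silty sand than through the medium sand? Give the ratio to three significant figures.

53.8

Unit 1 (medium sand): v = 6.79×0.0017/0.33 = 0.03498 m/d, t = 1270/0.03498 = 36310 d
Unit 2 (silty sand): v = 0.130×0.0017/0.34 = 6.500e-4 m/d, t = 1270/6.500e-4 = 1.954e6 d
t(silty sand) / t(medium sand) = 1.954e6/36310 = 53.8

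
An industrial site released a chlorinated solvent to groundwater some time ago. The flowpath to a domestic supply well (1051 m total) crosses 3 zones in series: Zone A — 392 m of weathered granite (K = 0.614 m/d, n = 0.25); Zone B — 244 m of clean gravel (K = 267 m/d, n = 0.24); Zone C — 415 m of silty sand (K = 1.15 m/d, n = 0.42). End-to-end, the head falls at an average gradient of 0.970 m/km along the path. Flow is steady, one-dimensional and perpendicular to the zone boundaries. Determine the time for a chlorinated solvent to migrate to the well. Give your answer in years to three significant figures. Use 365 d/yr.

Steady 1-D flow in series ⇒ the Darcy flux q is identical in every zone and the zone head losses add (resistances L/K in series).
Σ(L/K) = 392/0.614 + 244/267 + 415/1.15 = 638.4 + 0.9139 + 360.9 = 1000 d
K_eq = L_total / Σ(L/K) = 1051 / 1000 = 1.051 m/d
q = K_eq · i = 1.051 × 9.7e-4 = 0.001019 m/d (same in every zone)
Zone A: v = q/n = 0.001019/0.25 = 0.004077 m/d → t_A = 392/0.004077 = 96150 d
Zone B: v = q/n = 0.001019/0.24 = 0.004247 m/d → t_B = 244/0.004247 = 57450 d
Zone C: v = q/n = 0.001019/0.42 = 0.002427 m/d → t_C = 415/0.002427 = 171000 d
Total t = 96150 + 57450 + 171000 = 324600 d
   = 324600 / 365 = 889 yr

889 years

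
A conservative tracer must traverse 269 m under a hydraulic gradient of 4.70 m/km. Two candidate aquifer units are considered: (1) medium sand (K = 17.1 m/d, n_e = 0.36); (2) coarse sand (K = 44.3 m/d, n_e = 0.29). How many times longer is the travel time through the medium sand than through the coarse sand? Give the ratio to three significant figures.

Unit 1 (medium sand): v = 17.1×0.0047/0.36 = 0.2233 m/d, t = 269/0.2233 = 1205 d
Unit 2 (coarse sand): v = 44.3×0.0047/0.29 = 0.7180 m/d, t = 269/0.7180 = 374.7 d
t(medium sand) / t(coarse sand) = 1205/374.7 = 3.22

3.22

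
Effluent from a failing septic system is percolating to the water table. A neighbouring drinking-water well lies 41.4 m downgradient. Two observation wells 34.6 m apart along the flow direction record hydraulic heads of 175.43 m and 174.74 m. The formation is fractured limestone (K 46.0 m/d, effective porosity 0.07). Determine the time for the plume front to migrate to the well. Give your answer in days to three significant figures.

3.16 days

Hydraulic gradient i = (175.43 − 174.74) / 34.6 = 0.69 / 34.6 = 0.01994
q = Ki = 46.0 × 0.01994 = 0.9173 m/d
Seepage velocity v = q / n = 0.9173 / 0.07 = 13.10 m/d
t = L / v = 41.4 / 13.10 = 3.159 d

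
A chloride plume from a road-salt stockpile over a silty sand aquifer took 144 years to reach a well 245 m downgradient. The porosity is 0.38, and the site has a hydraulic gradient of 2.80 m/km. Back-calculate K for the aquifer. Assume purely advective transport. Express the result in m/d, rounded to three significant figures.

0.633 m/d

t = 144 years = 52560 d
v = L / t = 245 / 52560 = 0.004661 m/d
K = v · n / i = 0.004661 × 0.38 / 0.0028 = 0.633 m/d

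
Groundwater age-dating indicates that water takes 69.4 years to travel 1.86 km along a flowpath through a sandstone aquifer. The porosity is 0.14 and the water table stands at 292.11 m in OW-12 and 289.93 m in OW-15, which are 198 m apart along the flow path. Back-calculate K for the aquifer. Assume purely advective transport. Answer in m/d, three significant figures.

0.934 m/d

Hydraulic gradient i = (292.11 − 289.93) / 198 = 2.18 / 198 = 0.01101
t = 69.4 years = 25330 d
L = 1.86 km = 1860 m
v = L / t = 1860 / 25330 = 0.07343 m/d
K = v · n / i = 0.07343 × 0.14 / 0.01101 = 0.934 m/d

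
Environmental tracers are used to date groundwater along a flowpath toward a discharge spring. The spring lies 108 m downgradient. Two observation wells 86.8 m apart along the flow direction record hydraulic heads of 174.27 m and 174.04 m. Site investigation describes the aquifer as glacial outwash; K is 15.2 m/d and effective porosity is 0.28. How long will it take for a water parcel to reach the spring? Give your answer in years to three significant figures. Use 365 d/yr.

2.06 years

Hydraulic gradient i = (174.27 − 174.04) / 86.8 = 0.23 / 86.8 = 0.002650
Darcy flux q = K·i = 15.2 × 0.002650 = 0.04028 m/d
v = Ki/n = 15.2·0.002650/0.28 = 0.1438 m/d
t = L / v = 108 / 0.1438 = 750.8 d
   = 750.8 / 365 = 2.06 yr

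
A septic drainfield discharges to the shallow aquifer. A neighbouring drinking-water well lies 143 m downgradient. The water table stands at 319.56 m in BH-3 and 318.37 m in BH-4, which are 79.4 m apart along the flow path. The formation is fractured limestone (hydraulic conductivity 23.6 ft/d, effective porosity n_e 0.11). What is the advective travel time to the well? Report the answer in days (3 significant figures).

Hydraulic gradient i = (319.56 − 318.37) / 79.4 = 1.19 / 79.4 = 0.01499
K = 23.6 ft/d × 0.3048 = 7.193 m/d
Specific discharge q = 7.193 × 0.01499 = 0.1078 m/d
Average linear velocity = 0.1078 / 0.11 = 0.9801 m/d
t = L / v = 143 / 0.9801 = 145.9 d

146 days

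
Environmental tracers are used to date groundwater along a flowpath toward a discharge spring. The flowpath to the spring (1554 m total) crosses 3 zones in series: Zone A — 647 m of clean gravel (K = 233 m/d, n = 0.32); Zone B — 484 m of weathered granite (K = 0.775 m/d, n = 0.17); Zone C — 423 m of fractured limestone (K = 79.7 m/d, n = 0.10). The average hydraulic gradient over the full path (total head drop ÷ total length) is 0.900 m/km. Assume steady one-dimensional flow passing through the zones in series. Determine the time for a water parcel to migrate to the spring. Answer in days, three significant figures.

150000 days

Continuity: the same q passes through each zone, so ΔH = q·Σ(L_j/K_j) — the zones act as resistances in series.
Σ(L/K) = 647/233 + 484/0.775 + 423/79.7 = 2.777 + 624.5 + 5.307 = 632.6 d
K_eq = L_total / Σ(L/K) = 1554 / 632.6 = 2.457 m/d
q = K_eq · i = 2.457 × 9.0e-4 = 0.002211 m/d (same in every zone)
Zone A: v = q/n = 0.002211/0.32 = 0.006909 m/d → t_A = 647/0.006909 = 93650 d
Zone B: v = q/n = 0.002211/0.17 = 0.01301 m/d → t_B = 484/0.01301 = 37220 d
Zone C: v = q/n = 0.002211/0.10 = 0.02211 m/d → t_C = 423/0.02211 = 19130 d
Total t = 93650 + 37220 + 19130 = 150000 d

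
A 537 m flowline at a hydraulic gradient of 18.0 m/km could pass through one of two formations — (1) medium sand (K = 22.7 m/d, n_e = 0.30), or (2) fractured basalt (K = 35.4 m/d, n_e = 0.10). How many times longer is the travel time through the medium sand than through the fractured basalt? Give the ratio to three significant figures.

4.68

Unit 1 (medium sand): v = 22.7×0.018/0.30 = 1.362 m/d, t = 537/1.362 = 394.3 d
Unit 2 (fractured basalt): v = 35.4×0.018/0.10 = 6.372 m/d, t = 537/6.372 = 84.27 d
t(medium sand) / t(fractured basalt) = 394.3/84.27 = 4.68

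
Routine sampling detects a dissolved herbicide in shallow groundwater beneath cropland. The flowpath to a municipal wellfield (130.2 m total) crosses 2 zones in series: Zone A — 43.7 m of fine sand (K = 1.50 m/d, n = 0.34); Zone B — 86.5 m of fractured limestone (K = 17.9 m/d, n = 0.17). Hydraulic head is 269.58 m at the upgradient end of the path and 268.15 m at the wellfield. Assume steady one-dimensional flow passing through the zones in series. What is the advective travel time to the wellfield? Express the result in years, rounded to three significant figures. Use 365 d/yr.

1.92 years

Total head drop ΔH = 269.58 − 268.15 = 1.43 m
Steady 1-D flow in series ⇒ the Darcy flux q is identical in every zone and the zone head losses add (resistances L/K in series).
Σ(L/K) = 43.7/1.50 + 86.5/17.9 = 29.13 + 4.832 = 33.97 d
q = ΔH / Σ(L/K) = 1.43 / 33.97 = 0.04210 m/d (same in every zone)
Zone A: v = q/n = 0.04210/0.34 = 0.1238 m/d → t_A = 43.7/0.1238 = 352.9 d
Zone B: v = q/n = 0.04210/0.17 = 0.2477 m/d → t_B = 86.5/0.2477 = 349.3 d
Total t = 352.9 + 349.3 = 702.2 d
   = 702.2 / 365 = 1.92 yr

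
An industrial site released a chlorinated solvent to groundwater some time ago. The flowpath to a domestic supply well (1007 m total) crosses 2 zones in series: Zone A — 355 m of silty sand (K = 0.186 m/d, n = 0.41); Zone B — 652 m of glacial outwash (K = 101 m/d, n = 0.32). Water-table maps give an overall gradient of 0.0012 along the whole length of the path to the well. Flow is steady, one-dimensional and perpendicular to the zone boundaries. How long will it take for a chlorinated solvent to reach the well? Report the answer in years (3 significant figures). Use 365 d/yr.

1540 years

Continuity: the same q passes through each zone, so ΔH = q·Σ(L_j/K_j) — the zones act as resistances in series.
Σ(L/K) = 355/0.186 + 652/101 = 1909 + 6.455 = 1915 d
K_eq = L_total / Σ(L/K) = 1007 / 1915 = 0.5258 m/d
q = K_eq · i = 0.5258 × 0.0012 = 6.310e-4 m/d (same in every zone)
Zone A: v = q/n = 6.310e-4/0.41 = 0.001539 m/d → t_A = 355/0.001539 = 230700 d
Zone B: v = q/n = 6.310e-4/0.32 = 0.001972 m/d → t_B = 652/0.001972 = 330700 d
Total t = 230700 + 330700 = 561300 d
   = 561300 / 365 = 1540 yr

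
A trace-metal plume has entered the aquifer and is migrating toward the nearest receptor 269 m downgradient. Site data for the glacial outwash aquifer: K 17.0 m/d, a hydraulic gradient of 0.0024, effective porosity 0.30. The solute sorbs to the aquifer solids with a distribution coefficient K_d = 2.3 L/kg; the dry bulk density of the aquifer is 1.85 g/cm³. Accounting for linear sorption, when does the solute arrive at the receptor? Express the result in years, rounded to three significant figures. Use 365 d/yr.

Specific discharge q = 17.0 × 0.0024 = 0.04080 m/d
v = Ki/n = 17.0·0.0024/0.30 = 0.1360 m/d
Retardation R = 1 + ρ_b·K_d/n = 1 + 1.85×2.3/0.30 = 15.18
Contaminant velocity v_c = v/R = 0.1360/15.18 = 0.008957 m/d
t = L/v_c = 269/0.008957 = 30030 d
   = 30030/365 = 82.3 yr

82.3 years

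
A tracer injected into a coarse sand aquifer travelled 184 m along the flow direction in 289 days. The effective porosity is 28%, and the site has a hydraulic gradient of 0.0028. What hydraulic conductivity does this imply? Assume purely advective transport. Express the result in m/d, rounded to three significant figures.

63.7 m/d

v = L / t = 184 / 289 = 0.6367 m/d
K = v · n / i = 0.6367 × 0.28 / 0.0028 = 63.7 m/d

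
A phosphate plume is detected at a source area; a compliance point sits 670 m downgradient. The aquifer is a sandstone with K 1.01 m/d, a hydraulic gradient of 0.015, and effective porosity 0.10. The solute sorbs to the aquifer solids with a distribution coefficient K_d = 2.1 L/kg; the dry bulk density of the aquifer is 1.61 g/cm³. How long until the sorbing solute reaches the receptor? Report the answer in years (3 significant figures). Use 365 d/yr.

422 years

q = Ki = 1.01 × 0.015 = 0.01515 m/d
Average linear velocity = 0.01515 / 0.10 = 0.1515 m/d
Retardation R = 1 + ρ_b·K_d/n = 1 + 1.61×2.1/0.10 = 34.81
Contaminant velocity v_c = v/R = 0.1515/34.81 = 0.004352 m/d
t = L/v_c = 670/0.004352 = 153900 d
   = 153900/365 = 422 yr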